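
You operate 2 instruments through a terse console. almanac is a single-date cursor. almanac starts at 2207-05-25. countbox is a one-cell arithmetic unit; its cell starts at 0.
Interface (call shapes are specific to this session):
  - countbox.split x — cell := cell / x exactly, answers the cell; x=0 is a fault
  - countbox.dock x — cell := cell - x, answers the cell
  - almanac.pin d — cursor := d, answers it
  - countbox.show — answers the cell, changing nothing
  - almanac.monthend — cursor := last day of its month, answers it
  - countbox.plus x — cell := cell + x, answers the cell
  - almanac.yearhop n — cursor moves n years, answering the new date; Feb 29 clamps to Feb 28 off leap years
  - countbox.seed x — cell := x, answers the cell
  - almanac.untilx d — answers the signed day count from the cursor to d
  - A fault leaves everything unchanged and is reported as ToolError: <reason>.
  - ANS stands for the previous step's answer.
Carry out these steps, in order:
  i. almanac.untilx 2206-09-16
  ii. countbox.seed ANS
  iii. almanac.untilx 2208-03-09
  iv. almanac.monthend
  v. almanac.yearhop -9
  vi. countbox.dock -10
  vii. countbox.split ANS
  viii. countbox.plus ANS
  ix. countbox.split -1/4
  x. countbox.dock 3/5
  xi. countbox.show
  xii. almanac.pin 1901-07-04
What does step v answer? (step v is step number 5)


;; 1. almanac.untilx(d→2206-09-16) -> -251
;; 2. countbox.seed(x→ANS) -> -251
;; 3. almanac.untilx(d→2208-03-09) -> 289
;; 4. almanac.monthend() -> 2207-05-31
;; 5. almanac.yearhop(n→-9) -> 2198-05-31
;; 6. countbox.dock(x→-10) -> -241
;; 7. countbox.split(x→ANS) -> 1
;; 8. countbox.plus(x→ANS) -> 2
;; 9. countbox.split(x→-1/4) -> -8
;; 10. countbox.dock(x→3/5) -> -43/5
;; 11. countbox.show() -> -43/5
;; 12. almanac.pin(d→1901-07-04) -> 1901-07-04

Answer: 2198-05-31


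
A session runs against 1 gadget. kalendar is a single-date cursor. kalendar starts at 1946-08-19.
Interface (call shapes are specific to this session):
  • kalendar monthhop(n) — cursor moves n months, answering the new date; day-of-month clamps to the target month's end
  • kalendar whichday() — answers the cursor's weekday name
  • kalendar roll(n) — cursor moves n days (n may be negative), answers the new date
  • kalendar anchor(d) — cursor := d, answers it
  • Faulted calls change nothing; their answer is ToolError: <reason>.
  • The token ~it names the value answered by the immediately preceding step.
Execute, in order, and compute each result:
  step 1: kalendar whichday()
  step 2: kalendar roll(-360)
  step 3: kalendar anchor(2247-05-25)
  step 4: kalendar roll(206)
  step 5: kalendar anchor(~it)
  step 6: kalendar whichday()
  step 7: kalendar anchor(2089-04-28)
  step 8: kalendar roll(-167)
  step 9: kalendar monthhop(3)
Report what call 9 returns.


Answer: 2089-02-12

Derivation:
;; kalendar whichday() : Monday
;; kalendar roll(-360) : 1945-08-24
;; kalendar anchor(2247-05-25) : 2247-05-25
;; kalendar roll(206) : 2247-12-17
;; kalendar anchor(~it) : 2247-12-17
;; kalendar whichday() : Friday
;; kalendar anchor(2089-04-28) : 2089-04-28
;; kalendar roll(-167) : 2088-11-12
;; kalendar monthhop(3) : 2089-02-12


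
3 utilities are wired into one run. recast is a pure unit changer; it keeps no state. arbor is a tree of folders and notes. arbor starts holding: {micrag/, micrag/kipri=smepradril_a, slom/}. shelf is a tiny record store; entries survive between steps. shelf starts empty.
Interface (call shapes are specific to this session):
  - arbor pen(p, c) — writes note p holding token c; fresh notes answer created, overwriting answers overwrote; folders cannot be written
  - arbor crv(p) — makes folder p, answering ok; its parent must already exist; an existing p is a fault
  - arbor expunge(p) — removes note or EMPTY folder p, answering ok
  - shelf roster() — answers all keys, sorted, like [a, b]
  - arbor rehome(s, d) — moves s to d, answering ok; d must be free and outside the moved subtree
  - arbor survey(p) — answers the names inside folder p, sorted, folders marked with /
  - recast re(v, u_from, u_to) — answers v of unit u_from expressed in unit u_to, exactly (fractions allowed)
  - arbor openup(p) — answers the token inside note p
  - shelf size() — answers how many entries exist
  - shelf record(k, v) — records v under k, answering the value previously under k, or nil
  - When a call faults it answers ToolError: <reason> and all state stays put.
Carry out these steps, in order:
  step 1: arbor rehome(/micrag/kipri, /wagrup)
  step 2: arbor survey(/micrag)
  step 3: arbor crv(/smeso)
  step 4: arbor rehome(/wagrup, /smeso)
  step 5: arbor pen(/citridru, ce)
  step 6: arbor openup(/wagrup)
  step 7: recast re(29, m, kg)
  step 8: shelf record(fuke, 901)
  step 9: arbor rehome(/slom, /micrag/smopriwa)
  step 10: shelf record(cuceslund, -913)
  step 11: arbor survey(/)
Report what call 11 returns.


[in] arbor rehome s→/micrag/kipri d→/wagrup
:: ok
[in] arbor survey p→/micrag
:: []
[in] arbor crv p→/smeso
:: ok
[in] arbor rehome s→/wagrup d→/smeso
:: ToolError: exists
[in] arbor pen p→/citridru c→ce
:: created
[in] arbor openup p→/wagrup
:: smepradril_a
[in] recast re v→29 u_from→m u_to→kg
:: ToolError: incompatible units
[in] shelf record k→fuke v→901
:: nil
[in] arbor rehome s→/slom d→/micrag/smopriwa
:: ok
[in] shelf record k→cuceslund v→-913
:: nil
[in] arbor survey p→/
:: [citridru, micrag/, smeso/, wagrup]

Answer: [citridru, micrag/, smeso/, wagrup]


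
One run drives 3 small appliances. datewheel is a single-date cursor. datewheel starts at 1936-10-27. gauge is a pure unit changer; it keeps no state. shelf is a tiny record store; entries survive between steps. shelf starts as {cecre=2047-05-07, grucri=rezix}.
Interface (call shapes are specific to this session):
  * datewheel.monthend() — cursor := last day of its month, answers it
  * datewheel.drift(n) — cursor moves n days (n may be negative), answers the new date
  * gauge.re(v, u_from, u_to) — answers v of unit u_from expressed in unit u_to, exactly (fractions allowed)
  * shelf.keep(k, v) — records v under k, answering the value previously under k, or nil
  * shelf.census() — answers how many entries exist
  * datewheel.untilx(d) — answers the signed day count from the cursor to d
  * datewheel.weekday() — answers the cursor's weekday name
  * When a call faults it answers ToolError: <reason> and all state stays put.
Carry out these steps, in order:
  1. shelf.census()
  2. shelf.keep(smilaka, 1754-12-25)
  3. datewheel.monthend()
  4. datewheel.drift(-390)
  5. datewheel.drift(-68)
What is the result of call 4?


>> shelf.census()
<< 2
>> shelf.keep(k=smilaka, v=1754-12-25)
<< nil
>> datewheel.monthend()
<< 1936-10-31
>> datewheel.drift(n=-390)
<< 1935-10-07
>> datewheel.drift(n=-68)
<< 1935-07-31

Answer: 1935-10-07


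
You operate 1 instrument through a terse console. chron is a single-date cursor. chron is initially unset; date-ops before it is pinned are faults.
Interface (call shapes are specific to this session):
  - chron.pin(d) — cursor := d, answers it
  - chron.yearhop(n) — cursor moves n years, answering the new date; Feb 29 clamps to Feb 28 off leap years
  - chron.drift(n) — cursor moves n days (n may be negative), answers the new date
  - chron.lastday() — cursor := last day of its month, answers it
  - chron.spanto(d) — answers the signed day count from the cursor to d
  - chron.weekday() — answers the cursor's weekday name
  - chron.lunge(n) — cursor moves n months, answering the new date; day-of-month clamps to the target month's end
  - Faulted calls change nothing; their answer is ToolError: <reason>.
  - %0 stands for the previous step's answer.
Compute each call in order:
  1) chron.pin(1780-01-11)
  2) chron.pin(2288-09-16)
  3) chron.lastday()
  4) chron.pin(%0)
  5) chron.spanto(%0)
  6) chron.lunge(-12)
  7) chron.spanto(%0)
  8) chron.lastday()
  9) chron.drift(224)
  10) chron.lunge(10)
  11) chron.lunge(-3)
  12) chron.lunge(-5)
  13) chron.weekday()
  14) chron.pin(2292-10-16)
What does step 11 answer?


Answer: 2288-12-11

Derivation:
>>> chron.pin d=1780-01-11
:: 1780-01-11
>>> chron.pin d=2288-09-16
:: 2288-09-16
>>> chron.lastday
:: 2288-09-30
>>> chron.pin d=%0
:: 2288-09-30
>>> chron.spanto d=%0
:: 0
>>> chron.lunge n=-12
:: 2287-09-30
>>> chron.spanto d=%0
:: 0
>>> chron.lastday
:: 2287-09-30
>>> chron.drift n=224
:: 2288-05-11
>>> chron.lunge n=10
:: 2289-03-11
>>> chron.lunge n=-3
:: 2288-12-11
>>> chron.lunge n=-5
:: 2288-07-11
>>> chron.weekday
:: Wednesday
>>> chron.pin d=2292-10-16
:: 2292-10-16


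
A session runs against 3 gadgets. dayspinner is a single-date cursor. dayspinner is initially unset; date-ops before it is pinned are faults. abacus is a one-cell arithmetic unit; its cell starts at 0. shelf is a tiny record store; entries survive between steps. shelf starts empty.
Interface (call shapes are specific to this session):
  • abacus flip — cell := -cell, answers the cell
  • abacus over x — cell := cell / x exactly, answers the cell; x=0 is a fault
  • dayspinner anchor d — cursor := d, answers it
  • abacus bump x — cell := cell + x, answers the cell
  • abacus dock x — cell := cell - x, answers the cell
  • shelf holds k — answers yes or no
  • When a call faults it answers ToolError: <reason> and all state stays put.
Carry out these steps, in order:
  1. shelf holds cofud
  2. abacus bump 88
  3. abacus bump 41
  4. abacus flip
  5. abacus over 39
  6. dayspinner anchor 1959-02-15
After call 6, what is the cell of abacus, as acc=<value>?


~$ shelf holds k: cofud
[out] no
~$ abacus bump x: 88
[out] 88
~$ abacus bump x: 41
[out] 129
~$ abacus flip
[out] -129
~$ abacus over x: 39
[out] -43/13
~$ dayspinner anchor d: 1959-02-15
[out] 1959-02-15

Answer: acc=-43/13


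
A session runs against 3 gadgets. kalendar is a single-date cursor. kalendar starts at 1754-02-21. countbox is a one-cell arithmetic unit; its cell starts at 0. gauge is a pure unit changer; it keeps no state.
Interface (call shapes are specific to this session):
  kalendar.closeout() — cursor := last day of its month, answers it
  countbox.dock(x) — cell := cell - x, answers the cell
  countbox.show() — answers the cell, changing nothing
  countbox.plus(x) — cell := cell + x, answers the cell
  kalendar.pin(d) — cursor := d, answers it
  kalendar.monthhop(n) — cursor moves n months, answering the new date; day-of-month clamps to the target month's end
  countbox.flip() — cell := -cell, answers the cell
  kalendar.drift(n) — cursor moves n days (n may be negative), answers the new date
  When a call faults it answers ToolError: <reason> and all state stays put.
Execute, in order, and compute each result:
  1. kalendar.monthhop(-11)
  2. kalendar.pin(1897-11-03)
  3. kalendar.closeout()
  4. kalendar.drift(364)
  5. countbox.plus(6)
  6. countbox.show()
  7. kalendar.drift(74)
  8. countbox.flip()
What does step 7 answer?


Using kalendar.monthhop with -11, and get 1753-03-21.
I run kalendar.pin with 1897-11-03, which returns 1897-11-03.
I invoke kalendar.closeout(), → 1897-11-30.
I use kalendar.drift with 364, giving 1898-11-29.
Calling countbox.plus with 6, — result: 6.
Now I run countbox.show, — result: 6.
I call kalendar.drift with 74, and see 1899-02-11.
Invoking countbox.flip(), and get -6.

Answer: 1899-02-11


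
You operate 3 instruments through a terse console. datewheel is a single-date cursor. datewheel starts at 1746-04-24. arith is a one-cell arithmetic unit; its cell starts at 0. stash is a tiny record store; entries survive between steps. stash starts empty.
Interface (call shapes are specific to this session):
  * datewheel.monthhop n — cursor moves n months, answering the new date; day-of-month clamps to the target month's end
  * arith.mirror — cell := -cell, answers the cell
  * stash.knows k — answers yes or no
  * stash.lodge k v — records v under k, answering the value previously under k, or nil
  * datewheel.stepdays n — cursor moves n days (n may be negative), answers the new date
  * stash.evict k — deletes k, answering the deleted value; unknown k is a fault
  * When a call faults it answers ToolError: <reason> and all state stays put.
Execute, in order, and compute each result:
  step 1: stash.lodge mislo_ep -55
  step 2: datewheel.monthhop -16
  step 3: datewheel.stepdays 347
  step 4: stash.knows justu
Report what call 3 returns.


% lodge k→mislo_ep v→-55
= nil
% monthhop n→-16
= 1744-12-24
% stepdays n→347
= 1745-12-06
% knows k→justu
= no

Answer: 1745-12-06


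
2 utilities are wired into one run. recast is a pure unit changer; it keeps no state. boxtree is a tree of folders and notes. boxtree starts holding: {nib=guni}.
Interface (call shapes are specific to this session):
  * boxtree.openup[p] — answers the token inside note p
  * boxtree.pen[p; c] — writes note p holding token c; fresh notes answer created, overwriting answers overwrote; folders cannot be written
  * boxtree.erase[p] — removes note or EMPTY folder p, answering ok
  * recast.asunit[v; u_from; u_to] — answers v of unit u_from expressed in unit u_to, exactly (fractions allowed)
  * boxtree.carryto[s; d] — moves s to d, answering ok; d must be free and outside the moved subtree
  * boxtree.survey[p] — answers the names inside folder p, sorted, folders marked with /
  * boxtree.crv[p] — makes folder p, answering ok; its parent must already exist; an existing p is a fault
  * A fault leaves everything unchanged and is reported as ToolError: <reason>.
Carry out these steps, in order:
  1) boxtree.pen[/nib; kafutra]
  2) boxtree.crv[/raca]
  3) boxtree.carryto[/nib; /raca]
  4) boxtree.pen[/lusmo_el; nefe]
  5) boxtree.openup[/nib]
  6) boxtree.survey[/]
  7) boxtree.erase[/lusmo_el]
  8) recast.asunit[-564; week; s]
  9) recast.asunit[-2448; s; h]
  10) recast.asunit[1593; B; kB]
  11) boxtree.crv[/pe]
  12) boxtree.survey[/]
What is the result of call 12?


Now I run boxtree.pen(p→/nib, c→kafutra): overwrote.
I invoke boxtree.crv(p→/raca), and see ok.
I invoke boxtree.carryto(s→/nib, d→/raca), and get ToolError: exists.
I call boxtree.pen(p→/lusmo_el, c→nefe), and get created.
Next I call boxtree.openup(p→/nib), — result: kafutra.
Then boxtree.survey(p→/), and get [lusmo_el, nib, raca/].
Now I run boxtree.erase(p→/lusmo_el), → ok.
I invoke recast.asunit(v→-564, u_from→week, u_to→s), and observe -341107200.
Invoking recast.asunit(v→-2448, u_from→s, u_to→h), giving -17/25.
Now I run recast.asunit(v→1593, u_from→B, u_to→kB), and get 1593/1000.
I call boxtree.crv(p→/pe): ok.
Next I call boxtree.survey(p→/), → [nib, pe/, raca/].

Answer: [nib, pe/, raca/]


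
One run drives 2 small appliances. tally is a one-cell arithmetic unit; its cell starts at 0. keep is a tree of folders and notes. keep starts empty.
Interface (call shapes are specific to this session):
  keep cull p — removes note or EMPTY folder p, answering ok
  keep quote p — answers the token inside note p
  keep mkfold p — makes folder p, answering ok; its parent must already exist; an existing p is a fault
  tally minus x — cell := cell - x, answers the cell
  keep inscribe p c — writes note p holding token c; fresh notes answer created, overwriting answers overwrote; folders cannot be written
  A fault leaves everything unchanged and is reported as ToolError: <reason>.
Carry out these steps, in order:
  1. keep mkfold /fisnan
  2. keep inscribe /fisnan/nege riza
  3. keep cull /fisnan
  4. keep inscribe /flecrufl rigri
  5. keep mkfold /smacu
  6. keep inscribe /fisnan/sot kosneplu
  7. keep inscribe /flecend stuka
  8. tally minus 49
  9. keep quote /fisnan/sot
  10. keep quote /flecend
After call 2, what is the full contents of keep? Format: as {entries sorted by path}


Answer: {fisnan/, fisnan/nege=riza}

Derivation:
==> keep mkfold(/fisnan)
<== ok
==> keep inscribe(/fisnan/nege, riza)
<== created
==> keep cull(/fisnan)
<== ToolError: not empty
==> keep inscribe(/flecrufl, rigri)
<== created
==> keep mkfold(/smacu)
<== ok
==> keep inscribe(/fisnan/sot, kosneplu)
<== created
==> keep inscribe(/flecend, stuka)
<== created
==> tally minus(49)
<== -49
==> keep quote(/fisnan/sot)
<== kosneplu
==> keep quote(/flecend)
<== stuka


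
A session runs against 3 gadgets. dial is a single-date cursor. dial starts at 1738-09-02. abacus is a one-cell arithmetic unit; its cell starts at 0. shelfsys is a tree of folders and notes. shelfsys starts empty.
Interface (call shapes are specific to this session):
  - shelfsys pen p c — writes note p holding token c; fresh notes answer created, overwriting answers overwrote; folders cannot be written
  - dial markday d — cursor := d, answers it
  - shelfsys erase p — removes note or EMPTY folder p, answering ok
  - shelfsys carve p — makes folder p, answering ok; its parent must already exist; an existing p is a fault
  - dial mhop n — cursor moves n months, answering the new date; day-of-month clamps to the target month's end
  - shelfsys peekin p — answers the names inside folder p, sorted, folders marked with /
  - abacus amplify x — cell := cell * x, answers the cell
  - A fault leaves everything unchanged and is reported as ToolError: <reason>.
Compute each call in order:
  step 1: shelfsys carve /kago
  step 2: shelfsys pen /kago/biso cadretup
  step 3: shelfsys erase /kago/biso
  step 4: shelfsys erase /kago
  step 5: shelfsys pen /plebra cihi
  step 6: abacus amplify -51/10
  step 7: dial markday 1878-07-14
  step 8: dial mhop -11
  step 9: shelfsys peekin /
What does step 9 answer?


# shelfsys carve(p→/kago) -> ok
# shelfsys pen(p→/kago/biso, c→cadretup) -> created
# shelfsys erase(p→/kago/biso) -> ok
# shelfsys erase(p→/kago) -> ok
# shelfsys pen(p→/plebra, c→cihi) -> created
# abacus amplify(x→-51/10) -> 0
# dial markday(d→1878-07-14) -> 1878-07-14
# dial mhop(n→-11) -> 1877-08-14
# shelfsys peekin(p→/) -> [plebra]

Answer: [plebra]


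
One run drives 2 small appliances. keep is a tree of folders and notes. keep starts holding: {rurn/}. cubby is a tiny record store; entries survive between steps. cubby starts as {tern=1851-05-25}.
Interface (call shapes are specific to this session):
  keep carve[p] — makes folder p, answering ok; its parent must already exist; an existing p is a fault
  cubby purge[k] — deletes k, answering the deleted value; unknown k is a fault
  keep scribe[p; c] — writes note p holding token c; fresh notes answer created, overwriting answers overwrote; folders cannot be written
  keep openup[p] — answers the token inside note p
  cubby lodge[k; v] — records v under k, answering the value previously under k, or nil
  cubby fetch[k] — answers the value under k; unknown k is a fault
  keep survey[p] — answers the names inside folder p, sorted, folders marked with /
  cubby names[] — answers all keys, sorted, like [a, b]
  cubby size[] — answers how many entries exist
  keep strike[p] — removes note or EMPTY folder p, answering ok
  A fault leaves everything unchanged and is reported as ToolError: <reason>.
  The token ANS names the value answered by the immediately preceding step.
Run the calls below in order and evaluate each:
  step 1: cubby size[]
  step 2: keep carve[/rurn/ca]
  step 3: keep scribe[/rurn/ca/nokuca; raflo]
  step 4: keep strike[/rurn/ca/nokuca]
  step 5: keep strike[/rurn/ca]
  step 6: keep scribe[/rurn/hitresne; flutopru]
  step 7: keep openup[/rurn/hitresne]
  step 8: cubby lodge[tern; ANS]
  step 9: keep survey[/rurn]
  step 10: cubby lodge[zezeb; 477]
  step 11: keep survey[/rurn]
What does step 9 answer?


Answer: [hitresne]

Derivation:
> cubby size
:: 1
> keep carve p=/rurn/ca
:: ok
> keep scribe p=/rurn/ca/nokuca c=raflo
:: created
> keep strike p=/rurn/ca/nokuca
:: ok
> keep strike p=/rurn/ca
:: ok
> keep scribe p=/rurn/hitresne c=flutopru
:: created
> keep openup p=/rurn/hitresne
:: flutopru
> cubby lodge k=tern v=ANS
:: 1851-05-25
> keep survey p=/rurn
:: [hitresne]
> cubby lodge k=zezeb v=477
:: nil
> keep survey p=/rurn
:: [hitresne]


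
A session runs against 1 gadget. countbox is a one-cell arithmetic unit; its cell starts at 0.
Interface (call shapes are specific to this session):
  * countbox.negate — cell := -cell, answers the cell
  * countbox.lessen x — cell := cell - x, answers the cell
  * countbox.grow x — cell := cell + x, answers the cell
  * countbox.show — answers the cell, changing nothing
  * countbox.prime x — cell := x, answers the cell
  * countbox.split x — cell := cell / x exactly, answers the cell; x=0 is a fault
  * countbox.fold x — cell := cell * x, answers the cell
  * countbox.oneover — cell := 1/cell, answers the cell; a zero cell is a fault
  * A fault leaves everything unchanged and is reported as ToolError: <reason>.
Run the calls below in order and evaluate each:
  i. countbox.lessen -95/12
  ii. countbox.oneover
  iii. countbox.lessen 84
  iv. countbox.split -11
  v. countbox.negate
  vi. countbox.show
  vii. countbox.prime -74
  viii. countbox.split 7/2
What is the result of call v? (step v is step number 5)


> countbox.lessen x→-95/12
  95/12
> countbox.oneover
  12/95
> countbox.lessen x→84
  -7968/95
> countbox.split x→-11
  7968/1045
> countbox.negate
  -7968/1045
> countbox.show
  -7968/1045
> countbox.prime x→-74
  -74
> countbox.split x→7/2
  -148/7

Answer: -7968/1045


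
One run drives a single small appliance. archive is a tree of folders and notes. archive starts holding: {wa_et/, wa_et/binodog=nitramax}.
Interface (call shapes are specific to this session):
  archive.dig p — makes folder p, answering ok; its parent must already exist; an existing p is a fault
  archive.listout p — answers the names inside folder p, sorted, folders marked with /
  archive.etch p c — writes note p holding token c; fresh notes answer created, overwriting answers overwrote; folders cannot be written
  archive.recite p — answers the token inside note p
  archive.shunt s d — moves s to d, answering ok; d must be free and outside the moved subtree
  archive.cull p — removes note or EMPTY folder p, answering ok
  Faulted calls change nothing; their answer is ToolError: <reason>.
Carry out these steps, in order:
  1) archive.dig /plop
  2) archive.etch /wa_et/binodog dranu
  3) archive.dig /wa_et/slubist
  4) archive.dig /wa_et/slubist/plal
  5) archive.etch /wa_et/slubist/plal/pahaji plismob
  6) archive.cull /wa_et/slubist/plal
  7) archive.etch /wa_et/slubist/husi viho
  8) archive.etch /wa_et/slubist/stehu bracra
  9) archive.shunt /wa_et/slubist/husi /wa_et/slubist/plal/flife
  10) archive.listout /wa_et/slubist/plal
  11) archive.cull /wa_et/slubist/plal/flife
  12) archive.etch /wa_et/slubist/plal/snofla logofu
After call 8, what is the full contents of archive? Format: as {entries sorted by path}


Do: archive.dig[p: /plop]
See: ok
Do: archive.etch[p: /wa_et/binodog; c: dranu]
See: overwrote
Do: archive.dig[p: /wa_et/slubist]
See: ok
Do: archive.dig[p: /wa_et/slubist/plal]
See: ok
Do: archive.etch[p: /wa_et/slubist/plal/pahaji; c: plismob]
See: created
Do: archive.cull[p: /wa_et/slubist/plal]
See: ToolError: not empty
Do: archive.etch[p: /wa_et/slubist/husi; c: viho]
See: created
Do: archive.etch[p: /wa_et/slubist/stehu; c: bracra]
See: created
Do: archive.shunt[s: /wa_et/slubist/husi; d: /wa_et/slubist/plal/flife]
See: ok
Do: archive.listout[p: /wa_et/slubist/plal]
See: [flife, pahaji]
Do: archive.cull[p: /wa_et/slubist/plal/flife]
See: ok
Do: archive.etch[p: /wa_et/slubist/plal/snofla; c: logofu]
See: created

Answer: {plop/, wa_et/, wa_et/binodog=dranu, wa_et/slubist/, wa_et/slubist/husi=viho, wa_et/slubist/plal/, wa_et/slubist/plal/pahaji=plismob, wa_et/slubist/stehu=bracra}


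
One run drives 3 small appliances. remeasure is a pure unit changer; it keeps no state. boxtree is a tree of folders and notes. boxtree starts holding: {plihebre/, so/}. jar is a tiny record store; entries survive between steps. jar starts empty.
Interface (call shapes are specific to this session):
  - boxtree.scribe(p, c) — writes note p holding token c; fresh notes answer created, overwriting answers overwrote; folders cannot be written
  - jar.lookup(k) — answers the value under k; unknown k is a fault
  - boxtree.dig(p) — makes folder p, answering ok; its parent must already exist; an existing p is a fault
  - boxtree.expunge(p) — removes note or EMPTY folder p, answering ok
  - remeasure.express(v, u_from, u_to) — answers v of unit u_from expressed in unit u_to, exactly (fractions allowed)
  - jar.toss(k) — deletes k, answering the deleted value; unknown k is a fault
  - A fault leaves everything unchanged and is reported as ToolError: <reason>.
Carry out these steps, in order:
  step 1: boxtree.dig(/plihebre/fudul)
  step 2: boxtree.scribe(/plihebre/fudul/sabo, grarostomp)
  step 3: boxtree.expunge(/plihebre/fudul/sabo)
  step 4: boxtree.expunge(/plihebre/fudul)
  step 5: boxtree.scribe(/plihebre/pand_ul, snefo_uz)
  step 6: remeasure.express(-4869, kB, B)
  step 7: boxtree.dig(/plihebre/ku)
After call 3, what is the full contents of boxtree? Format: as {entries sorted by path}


Do: boxtree.dig[p='/plihebre/fudul']
See: ok
Do: boxtree.scribe[p='/plihebre/fudul/sabo'; c='grarostomp']
See: created
Do: boxtree.expunge[p='/plihebre/fudul/sabo']
See: ok
Do: boxtree.expunge[p='/plihebre/fudul']
See: ok
Do: boxtree.scribe[p='/plihebre/pand_ul'; c='snefo_uz']
See: created
Do: remeasure.express[v='-4869'; u_from='kB'; u_to='B']
See: -4869000
Do: boxtree.dig[p='/plihebre/ku']
See: ok

Answer: {plihebre/, plihebre/fudul/, so/}


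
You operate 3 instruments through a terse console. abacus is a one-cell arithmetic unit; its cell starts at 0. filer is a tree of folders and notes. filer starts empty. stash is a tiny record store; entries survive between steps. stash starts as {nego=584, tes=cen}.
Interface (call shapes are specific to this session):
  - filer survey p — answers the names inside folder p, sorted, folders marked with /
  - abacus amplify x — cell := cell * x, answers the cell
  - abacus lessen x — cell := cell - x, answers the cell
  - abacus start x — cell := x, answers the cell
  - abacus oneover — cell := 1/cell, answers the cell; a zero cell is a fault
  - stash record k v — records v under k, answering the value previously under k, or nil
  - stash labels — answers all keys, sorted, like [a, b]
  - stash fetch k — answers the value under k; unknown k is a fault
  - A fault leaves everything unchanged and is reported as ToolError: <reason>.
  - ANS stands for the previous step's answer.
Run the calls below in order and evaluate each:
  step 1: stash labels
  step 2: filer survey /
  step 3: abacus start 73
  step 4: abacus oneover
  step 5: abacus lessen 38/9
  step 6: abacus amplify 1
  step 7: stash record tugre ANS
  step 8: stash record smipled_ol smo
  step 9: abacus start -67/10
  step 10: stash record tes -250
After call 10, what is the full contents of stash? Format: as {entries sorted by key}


→ stash labels()
← [nego, tes]
→ filer survey(p='/')
← []
→ abacus start(x='73')
← 73
→ abacus oneover()
← 1/73
→ abacus lessen(x='38/9')
← -2765/657
→ abacus amplify(x='1')
← -2765/657
→ stash record(k='tugre', v='ANS')
← nil
→ stash record(k='smipled_ol', v='smo')
← nil
→ abacus start(x='-67/10')
← -67/10
→ stash record(k='tes', v='-250')
← cen

Answer: {nego=584, smipled_ol=smo, tes=-250, tugre=-2765/657}


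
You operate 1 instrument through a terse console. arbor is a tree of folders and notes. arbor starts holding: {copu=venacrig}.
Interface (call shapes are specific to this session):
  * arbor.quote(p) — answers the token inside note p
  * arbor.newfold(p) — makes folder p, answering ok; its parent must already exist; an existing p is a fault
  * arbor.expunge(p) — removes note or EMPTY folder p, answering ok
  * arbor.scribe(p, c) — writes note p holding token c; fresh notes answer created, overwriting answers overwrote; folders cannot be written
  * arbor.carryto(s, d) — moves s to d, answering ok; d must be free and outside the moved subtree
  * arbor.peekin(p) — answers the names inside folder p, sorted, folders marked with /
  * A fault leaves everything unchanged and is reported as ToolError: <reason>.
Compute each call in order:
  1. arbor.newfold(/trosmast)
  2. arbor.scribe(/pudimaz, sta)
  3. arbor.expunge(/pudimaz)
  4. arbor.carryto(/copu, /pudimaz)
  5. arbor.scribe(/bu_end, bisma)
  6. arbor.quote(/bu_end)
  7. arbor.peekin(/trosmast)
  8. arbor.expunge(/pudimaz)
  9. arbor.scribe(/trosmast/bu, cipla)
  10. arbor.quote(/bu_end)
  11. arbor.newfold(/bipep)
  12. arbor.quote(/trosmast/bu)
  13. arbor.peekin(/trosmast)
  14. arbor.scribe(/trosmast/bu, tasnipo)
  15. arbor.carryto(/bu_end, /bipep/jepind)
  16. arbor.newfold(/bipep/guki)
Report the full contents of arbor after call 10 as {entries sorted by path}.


Answer: {bu_end=bisma, trosmast/, trosmast/bu=cipla}

Derivation:
CALL arbor.newfold[p→/trosmast]
RET  ok
CALL arbor.scribe[p→/pudimaz; c→sta]
RET  created
CALL arbor.expunge[p→/pudimaz]
RET  ok
CALL arbor.carryto[s→/copu; d→/pudimaz]
RET  ok
CALL arbor.scribe[p→/bu_end; c→bisma]
RET  created
CALL arbor.quote[p→/bu_end]
RET  bisma
CALL arbor.peekin[p→/trosmast]
RET  []
CALL arbor.expunge[p→/pudimaz]
RET  ok
CALL arbor.scribe[p→/trosmast/bu; c→cipla]
RET  created
CALL arbor.quote[p→/bu_end]
RET  bisma
CALL arbor.newfold[p→/bipep]
RET  ok
CALL arbor.quote[p→/trosmast/bu]
RET  cipla
CALL arbor.peekin[p→/trosmast]
RET  [bu]
CALL arbor.scribe[p→/trosmast/bu; c→tasnipo]
RET  overwrote
CALL arbor.carryto[s→/bu_end; d→/bipep/jepind]
RET  ok
CALL arbor.newfold[p→/bipep/guki]
RET  ok


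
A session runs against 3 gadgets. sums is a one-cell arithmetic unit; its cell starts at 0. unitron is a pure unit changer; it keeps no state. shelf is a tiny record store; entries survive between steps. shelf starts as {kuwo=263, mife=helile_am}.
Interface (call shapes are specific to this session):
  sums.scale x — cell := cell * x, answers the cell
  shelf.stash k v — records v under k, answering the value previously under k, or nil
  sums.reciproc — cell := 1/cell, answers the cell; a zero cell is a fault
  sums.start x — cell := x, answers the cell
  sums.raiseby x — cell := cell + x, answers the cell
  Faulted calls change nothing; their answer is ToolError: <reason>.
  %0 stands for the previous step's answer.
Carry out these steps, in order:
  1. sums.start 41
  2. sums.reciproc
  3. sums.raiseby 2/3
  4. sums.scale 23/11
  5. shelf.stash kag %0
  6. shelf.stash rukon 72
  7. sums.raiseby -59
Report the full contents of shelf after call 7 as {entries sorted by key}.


~$ start x=41
= 41
~$ reciproc
= 1/41
~$ raiseby x=2/3
= 85/123
~$ scale x=23/11
= 1955/1353
~$ stash k=kag v=%0
= nil
~$ stash k=rukon v=72
= nil
~$ raiseby x=-59
= -77872/1353

Answer: {kag=1955/1353, kuwo=263, mife=helile_am, rukon=72}


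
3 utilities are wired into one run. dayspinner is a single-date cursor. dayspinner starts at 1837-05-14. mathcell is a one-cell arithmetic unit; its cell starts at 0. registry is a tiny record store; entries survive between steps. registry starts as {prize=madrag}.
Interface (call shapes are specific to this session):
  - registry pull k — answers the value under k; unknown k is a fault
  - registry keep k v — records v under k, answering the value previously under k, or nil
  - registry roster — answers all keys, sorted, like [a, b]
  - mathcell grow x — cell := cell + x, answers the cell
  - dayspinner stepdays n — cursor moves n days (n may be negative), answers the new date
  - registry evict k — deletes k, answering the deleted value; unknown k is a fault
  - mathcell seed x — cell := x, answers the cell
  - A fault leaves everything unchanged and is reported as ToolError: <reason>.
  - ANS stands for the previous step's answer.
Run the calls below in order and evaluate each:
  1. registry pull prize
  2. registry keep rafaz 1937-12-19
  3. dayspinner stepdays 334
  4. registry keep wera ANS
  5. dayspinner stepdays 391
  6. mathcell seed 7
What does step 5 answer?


Answer: 1839-05-09

Derivation:
% registry pull k=prize
[out] madrag
% registry keep k=rafaz v=1937-12-19
[out] nil
% dayspinner stepdays n=334
[out] 1838-04-13
% registry keep k=wera v=ANS
[out] nil
% dayspinner stepdays n=391
[out] 1839-05-09
% mathcell seed x=7
[out] 7


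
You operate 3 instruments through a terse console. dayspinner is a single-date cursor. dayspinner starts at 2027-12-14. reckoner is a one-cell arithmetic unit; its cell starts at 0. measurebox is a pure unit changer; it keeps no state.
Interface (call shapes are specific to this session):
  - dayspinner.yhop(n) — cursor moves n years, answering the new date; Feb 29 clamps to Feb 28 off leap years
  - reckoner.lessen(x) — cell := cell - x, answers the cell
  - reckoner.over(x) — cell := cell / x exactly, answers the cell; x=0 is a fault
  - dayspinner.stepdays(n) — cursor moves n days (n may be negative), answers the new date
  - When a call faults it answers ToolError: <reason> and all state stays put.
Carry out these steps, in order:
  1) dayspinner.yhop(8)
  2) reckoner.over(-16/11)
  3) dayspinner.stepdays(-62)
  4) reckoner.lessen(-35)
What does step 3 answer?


Now I run dayspinner.yhop using n: 8, yielding 2035-12-14.
I run reckoner.over using x: -16/11, — result: 0.
Using dayspinner.stepdays using n: -62, giving 2035-10-13.
I invoke reckoner.lessen using x: -35: 35.

Answer: 2035-10-13


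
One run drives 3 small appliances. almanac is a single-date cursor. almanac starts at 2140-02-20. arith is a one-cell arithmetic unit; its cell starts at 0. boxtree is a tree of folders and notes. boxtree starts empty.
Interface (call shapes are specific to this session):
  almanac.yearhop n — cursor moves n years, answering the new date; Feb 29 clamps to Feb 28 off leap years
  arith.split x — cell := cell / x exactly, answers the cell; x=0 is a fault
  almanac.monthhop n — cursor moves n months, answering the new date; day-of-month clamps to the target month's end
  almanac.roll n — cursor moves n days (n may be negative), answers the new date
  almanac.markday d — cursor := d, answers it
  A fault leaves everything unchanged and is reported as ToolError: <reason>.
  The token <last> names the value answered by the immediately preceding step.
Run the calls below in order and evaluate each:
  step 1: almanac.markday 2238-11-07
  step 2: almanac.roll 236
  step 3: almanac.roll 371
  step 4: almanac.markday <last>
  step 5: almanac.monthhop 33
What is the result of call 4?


CALL almanac.markday[d='2238-11-07']
RET  2238-11-07
CALL almanac.roll[n='236']
RET  2239-07-01
CALL almanac.roll[n='371']
RET  2240-07-06
CALL almanac.markday[d='<last>']
RET  2240-07-06
CALL almanac.monthhop[n='33']
RET  2243-04-06

Answer: 2240-07-06


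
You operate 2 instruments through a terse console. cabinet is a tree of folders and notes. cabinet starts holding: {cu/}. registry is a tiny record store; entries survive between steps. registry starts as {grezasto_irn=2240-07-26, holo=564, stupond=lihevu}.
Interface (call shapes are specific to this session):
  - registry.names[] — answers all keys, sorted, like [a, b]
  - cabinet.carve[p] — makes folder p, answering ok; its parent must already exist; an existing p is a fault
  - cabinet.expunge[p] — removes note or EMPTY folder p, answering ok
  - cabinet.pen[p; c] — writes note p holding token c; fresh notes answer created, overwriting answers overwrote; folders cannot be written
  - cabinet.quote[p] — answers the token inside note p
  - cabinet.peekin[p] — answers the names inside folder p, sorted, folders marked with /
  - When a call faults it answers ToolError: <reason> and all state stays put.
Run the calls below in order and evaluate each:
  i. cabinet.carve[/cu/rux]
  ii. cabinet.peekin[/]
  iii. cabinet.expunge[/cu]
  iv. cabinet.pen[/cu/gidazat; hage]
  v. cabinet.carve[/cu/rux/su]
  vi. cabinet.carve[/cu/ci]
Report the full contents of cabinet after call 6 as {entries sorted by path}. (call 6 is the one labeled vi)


Answer: {cu/, cu/ci/, cu/gidazat=hage, cu/rux/, cu/rux/su/}

Derivation:
>>> carve /cu/rux
= ok
>>> peekin /
= [cu/]
>>> expunge /cu
= ToolError: not empty
>>> pen /cu/gidazat hage
= created
>>> carve /cu/rux/su
= ok
>>> carve /cu/ci
= ok


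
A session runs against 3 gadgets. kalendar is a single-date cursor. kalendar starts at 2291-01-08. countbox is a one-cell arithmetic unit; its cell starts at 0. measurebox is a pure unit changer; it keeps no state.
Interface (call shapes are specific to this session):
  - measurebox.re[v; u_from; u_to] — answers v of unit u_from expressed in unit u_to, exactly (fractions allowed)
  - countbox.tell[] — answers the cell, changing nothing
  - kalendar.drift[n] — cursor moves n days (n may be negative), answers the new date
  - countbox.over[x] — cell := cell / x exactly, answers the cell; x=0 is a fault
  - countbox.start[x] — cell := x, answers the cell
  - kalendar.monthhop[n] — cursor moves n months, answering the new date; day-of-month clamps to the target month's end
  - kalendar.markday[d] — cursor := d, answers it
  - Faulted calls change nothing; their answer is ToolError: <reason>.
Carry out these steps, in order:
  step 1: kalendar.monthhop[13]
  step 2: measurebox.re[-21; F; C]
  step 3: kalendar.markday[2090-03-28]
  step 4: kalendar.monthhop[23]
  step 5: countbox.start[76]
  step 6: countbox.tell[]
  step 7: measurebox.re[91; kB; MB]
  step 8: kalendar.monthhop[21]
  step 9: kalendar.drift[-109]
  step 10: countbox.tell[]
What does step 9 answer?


Answer: 2093-08-11

Derivation:
! monthhop(n: 13) ~> 2292-02-08
! re(v: -21, u_from: F, u_to: C) ~> -265/9
! markday(d: 2090-03-28) ~> 2090-03-28
! monthhop(n: 23) ~> 2092-02-28
! start(x: 76) ~> 76
! tell() ~> 76
! re(v: 91, u_from: kB, u_to: MB) ~> 91/1000
! monthhop(n: 21) ~> 2093-11-28
! drift(n: -109) ~> 2093-08-11
! tell() ~> 76


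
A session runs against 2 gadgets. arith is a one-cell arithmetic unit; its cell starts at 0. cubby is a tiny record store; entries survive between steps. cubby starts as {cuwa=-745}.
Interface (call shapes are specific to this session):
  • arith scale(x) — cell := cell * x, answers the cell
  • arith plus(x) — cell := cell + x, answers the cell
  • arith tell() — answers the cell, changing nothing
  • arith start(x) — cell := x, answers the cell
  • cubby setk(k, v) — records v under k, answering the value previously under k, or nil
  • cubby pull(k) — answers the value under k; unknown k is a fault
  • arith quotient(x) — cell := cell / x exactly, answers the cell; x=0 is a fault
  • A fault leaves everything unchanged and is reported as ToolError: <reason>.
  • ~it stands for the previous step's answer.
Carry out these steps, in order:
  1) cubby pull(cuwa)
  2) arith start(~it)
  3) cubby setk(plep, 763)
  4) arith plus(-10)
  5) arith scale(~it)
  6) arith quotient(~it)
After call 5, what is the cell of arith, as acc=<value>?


Answer: acc=570025

Derivation:
-- cubby pull(k=cuwa) == -745
-- arith start(x=~it) == -745
-- cubby setk(k=plep, v=763) == nil
-- arith plus(x=-10) == -755
-- arith scale(x=~it) == 570025
-- arith quotient(x=~it) == 1


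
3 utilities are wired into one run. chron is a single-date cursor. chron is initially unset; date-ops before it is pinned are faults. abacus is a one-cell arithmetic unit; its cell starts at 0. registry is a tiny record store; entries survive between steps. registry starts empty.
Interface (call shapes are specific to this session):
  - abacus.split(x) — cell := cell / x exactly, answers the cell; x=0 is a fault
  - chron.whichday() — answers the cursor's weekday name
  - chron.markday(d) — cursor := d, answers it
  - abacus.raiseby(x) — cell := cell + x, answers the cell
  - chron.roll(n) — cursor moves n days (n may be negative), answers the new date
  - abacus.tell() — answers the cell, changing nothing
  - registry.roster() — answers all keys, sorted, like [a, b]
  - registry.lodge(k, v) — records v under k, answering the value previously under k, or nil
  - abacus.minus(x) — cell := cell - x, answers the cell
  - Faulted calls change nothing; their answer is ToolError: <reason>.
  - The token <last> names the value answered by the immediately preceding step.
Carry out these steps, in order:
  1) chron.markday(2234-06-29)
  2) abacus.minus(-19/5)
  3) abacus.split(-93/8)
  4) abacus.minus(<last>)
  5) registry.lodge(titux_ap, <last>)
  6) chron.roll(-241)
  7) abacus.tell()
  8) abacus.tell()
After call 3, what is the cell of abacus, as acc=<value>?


Answer: acc=-152/465

Derivation:
==> chron.markday(d=2234-06-29)
<== 2234-06-29
==> abacus.minus(x=-19/5)
<== 19/5
==> abacus.split(x=-93/8)
<== -152/465
==> abacus.minus(x=<last>)
<== 0
==> registry.lodge(k=titux_ap, v=<last>)
<== nil
==> chron.roll(n=-241)
<== 2233-10-31
==> abacus.tell()
<== 0
==> abacus.tell()
<== 0
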